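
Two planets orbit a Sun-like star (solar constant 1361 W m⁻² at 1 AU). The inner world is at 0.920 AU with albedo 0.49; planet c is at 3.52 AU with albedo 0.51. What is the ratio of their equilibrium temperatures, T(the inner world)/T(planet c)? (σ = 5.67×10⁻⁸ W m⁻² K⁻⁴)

T₁/T₂ ≈ 1.976

T_eq = [S₀(1−A)/(4σd²)]^(1/4), so T ∝ (1−A)^(1/4) / √d.
T₁ = [1361×0.51/(4×5.67×10⁻⁸×0.920²)]^(1/4) = 245.22 K.
T₂ = [1361×0.49/(4×5.67×10⁻⁸×3.52²)]^(1/4) = 124.12 K.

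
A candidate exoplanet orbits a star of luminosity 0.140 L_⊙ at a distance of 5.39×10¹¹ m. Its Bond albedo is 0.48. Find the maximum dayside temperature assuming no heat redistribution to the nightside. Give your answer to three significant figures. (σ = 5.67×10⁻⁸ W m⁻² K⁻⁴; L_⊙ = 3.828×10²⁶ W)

T_ss ≈ 108 K

L = 0.140 × 3.828×10²⁶ = 5.36×10²⁵ W.
Flux: S = L/(4πd²) = 5.36×10²⁵/(4π×(5.39×10¹¹)²) = 14.7 W m⁻².
With no redistribution each surface element balances locally: S(1−A) = σT⁴.
T = [14.7 × 0.52 / 5.67×10⁻⁸]^(1/4) = (1.35×10⁸)^(1/4) = 108 K.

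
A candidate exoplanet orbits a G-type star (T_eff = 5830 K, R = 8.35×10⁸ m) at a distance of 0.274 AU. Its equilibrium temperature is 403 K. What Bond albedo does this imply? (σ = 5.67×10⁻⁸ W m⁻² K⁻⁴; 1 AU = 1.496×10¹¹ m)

A ≈ 0.78

d = 0.274 AU = 4.10×10¹⁰ m.
L = 4πR_⋆²σT_⋆⁴ = 4π(8.35×10⁸)² × 5.67×10⁻⁸ × (5830)⁴ = 5.74×10²⁶ W.
S = L/(4πd²) = 2.72×10⁴ W m⁻².
From T_eq⁴ = S(1−A)/(4σ): 1−A = 4σT_eq⁴/S.
1−A = 4 × 5.67×10⁻⁸ × (403)⁴ / 2.72×10⁴ = 0.220.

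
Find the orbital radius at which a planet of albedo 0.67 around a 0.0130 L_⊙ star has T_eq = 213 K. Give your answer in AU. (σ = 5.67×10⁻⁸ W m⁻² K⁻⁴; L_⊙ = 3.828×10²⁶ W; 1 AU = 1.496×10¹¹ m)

d ≈ 0.112 AU

L = 0.0130 × 3.828×10²⁶ = 4.98×10²⁴ W.
From T_eq⁴ = L(1−A)/(16πσd²): d = √[L(1−A)/(16πσT_eq⁴)].
d = √[4.98×10²⁴ × 0.33 / (16π × 5.67×10⁻⁸ × (213)⁴)] = 1.67×10¹⁰ m = 0.112 AU.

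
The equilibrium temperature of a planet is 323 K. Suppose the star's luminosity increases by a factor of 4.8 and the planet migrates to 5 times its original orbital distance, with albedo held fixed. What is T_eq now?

T_eq ≈ 214 K

T_eq ∝ L^(1/4) · d^(−1/2).
T′ = 323 × 4.8^(1/4) / 5^(1/2) = 214 K.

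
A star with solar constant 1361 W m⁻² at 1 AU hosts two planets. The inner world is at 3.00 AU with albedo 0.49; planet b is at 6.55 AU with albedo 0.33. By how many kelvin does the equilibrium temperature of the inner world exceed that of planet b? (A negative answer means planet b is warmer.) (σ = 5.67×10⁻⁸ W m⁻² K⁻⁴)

T_eq = [S₀(1−A)/(4σd²)]^(1/4), so T ∝ (1−A)^(1/4) / √d.
T₁ = [1361×0.51/(4×5.67×10⁻⁸×3.00²)]^(1/4) = 135.80 K.
T₂ = [1361×0.67/(4×5.67×10⁻⁸×6.55²)]^(1/4) = 98.39 K.

ΔT ≈ 37.4 K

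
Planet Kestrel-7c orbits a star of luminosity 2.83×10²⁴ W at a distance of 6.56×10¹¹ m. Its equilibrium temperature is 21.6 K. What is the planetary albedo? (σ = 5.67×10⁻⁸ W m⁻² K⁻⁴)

Flux: S = L/(4πd²) = 2.83×10²⁴/(4π×(6.56×10¹¹)²) = 0.523 W m⁻².
From T_eq⁴ = S(1−A)/(4σ): 1−A = 4σT_eq⁴/S.
1−A = 4 × 5.67×10⁻⁸ × (21.6)⁴ / 0.523 = 0.094.

A ≈ 0.91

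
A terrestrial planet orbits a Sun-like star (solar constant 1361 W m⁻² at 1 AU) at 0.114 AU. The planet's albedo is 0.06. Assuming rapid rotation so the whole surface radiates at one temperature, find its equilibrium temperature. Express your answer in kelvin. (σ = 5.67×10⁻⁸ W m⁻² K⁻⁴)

T_eq ≈ 812 K

Flux at 0.114 AU: S = 1361/0.114² = 1.05×10⁵ W m⁻².
Energy balance: absorbed = emitted ⇒ πR²·S(1−A) = 4πR²·σT_eq⁴, so T_eq⁴ = S(1−A)/(4σ).
T_eq = [1.05×10⁵ × 0.94 / (4 × 5.67×10⁻⁸)]^(1/4) = (4.34×10¹¹)^(1/4) = 812 K.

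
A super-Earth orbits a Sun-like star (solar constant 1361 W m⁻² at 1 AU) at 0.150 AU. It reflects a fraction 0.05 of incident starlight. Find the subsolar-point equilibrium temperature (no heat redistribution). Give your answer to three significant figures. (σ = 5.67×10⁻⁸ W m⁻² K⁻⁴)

T_ss ≈ 1000 K

Flux at 0.150 AU: S = 1361/0.150² = 6.05×10⁴ W m⁻².
At the subsolar point the surface absorbs S(1−A) and emits σT⁴ per unit area — no factor of 4, since only the local patch is in balance.
T = [6.05×10⁴ × 0.95 / 5.67×10⁻⁸]^(1/4) = (1.01×10¹²)^(1/4) = 1000 K.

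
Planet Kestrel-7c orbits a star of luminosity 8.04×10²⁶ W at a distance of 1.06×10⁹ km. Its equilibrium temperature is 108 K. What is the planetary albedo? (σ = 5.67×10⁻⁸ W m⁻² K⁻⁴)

d = 1.06×10⁹ km = 1.06×10¹² m.
Flux: S = L/(4πd²) = 8.04×10²⁶/(4π×(1.06×10¹²)²) = 56.9 W m⁻².
From T_eq⁴ = S(1−A)/(4σ): 1−A = 4σT_eq⁴/S.
1−A = 4 × 5.67×10⁻⁸ × (108)⁴ / 56.9 = 0.542.

A ≈ 0.46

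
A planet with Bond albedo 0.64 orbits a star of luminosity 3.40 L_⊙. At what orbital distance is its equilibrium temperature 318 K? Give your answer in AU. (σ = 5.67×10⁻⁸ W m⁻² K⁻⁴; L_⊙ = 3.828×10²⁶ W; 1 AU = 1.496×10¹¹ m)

L = 3.40 × 3.828×10²⁶ = 1.30×10²⁷ W.
From T_eq⁴ = L(1−A)/(16πσd²): d = √[L(1−A)/(16πσT_eq⁴)].
d = √[1.30×10²⁷ × 0.36 / (16π × 5.67×10⁻⁸ × (318)⁴)] = 1.27×10¹¹ m = 0.848 AU.

d ≈ 0.848 AU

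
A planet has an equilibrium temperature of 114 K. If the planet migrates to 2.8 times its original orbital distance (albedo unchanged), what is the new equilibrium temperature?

T_eq ∝ L^(1/4) · d^(−1/2).
T′ = 114 / 2.8^(1/2) = 68.1 K.

T_eq ≈ 68.1 K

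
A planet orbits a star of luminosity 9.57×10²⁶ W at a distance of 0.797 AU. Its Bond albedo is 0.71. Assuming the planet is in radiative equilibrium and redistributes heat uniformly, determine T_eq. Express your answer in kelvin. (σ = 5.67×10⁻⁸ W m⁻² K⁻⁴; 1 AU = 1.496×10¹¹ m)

d = 0.797 AU = 1.19×10¹¹ m.
Flux: S = L/(4πd²) = 9.57×10²⁶/(4π×(1.19×10¹¹)²) = 5360 W m⁻².
Energy balance: absorbed = emitted ⇒ πR²·S(1−A) = 4πR²·σT_eq⁴, so T_eq⁴ = S(1−A)/(4σ).
T_eq = [5360 × 0.29 / (4 × 5.67×10⁻⁸)]^(1/4) = (6.85×10⁹)^(1/4) = 288 K.

T_eq ≈ 288 K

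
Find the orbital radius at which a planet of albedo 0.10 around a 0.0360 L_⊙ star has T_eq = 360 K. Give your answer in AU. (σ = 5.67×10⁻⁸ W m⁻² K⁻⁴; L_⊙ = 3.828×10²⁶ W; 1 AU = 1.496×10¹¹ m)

L = 0.0360 × 3.828×10²⁶ = 1.38×10²⁵ W.
From T_eq⁴ = L(1−A)/(16πσd²): d = √[L(1−A)/(16πσT_eq⁴)].
d = √[1.38×10²⁵ × 0.90 / (16π × 5.67×10⁻⁸ × (360)⁴)] = 1.61×10¹⁰ m = 0.108 AU.

d ≈ 0.108 AU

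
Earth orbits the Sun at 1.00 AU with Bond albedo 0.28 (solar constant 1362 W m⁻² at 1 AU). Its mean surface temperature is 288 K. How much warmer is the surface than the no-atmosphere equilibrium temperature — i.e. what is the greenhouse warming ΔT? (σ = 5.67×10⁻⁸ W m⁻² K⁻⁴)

S = 1362/1.00² = 1362 W m⁻².
T_eq = [S(1−A)/(4σ)]^(1/4) = [1362×0.72/(4×5.67×10⁻⁸)]^(1/4) = 256.4 K.
ΔT = T_surf − T_eq = 288 − 256.4.

ΔT ≈ 31.6 K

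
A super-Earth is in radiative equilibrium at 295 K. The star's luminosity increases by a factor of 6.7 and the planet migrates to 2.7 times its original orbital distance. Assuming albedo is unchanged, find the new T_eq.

T_eq ∝ L^(1/4) · d^(−1/2).
T′ = 295 × 6.7^(1/4) / 2.7^(1/2) = 289 K.

T_eq ≈ 289 K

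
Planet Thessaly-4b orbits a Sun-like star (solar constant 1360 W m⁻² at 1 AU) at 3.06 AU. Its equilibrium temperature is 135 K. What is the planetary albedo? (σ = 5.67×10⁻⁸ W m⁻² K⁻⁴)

Flux at 3.06 AU: S = 1360/3.06² = 145 W m⁻².
From T_eq⁴ = S(1−A)/(4σ): 1−A = 4σT_eq⁴/S.
1−A = 4 × 5.67×10⁻⁸ × (135)⁴ / 145 = 0.519.

A ≈ 0.48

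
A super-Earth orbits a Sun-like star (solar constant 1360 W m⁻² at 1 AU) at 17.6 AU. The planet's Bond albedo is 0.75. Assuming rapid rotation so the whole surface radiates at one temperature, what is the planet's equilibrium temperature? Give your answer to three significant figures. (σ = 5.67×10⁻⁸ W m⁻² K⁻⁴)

Flux at 17.6 AU: S = 1360/17.6² = 4.39 W m⁻².
Energy balance: absorbed = emitted ⇒ πR²·S(1−A) = 4πR²·σT_eq⁴, so T_eq⁴ = S(1−A)/(4σ).
T_eq = [4.39 × 0.25 / (4 × 5.67×10⁻⁸)]^(1/4) = (4.84×10⁶)^(1/4) = 46.9 K.

T_eq ≈ 46.9 K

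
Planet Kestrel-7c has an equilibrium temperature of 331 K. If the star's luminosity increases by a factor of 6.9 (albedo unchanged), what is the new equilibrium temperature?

T_eq ≈ 536 K

T_eq ∝ L^(1/4) · d^(−1/2).
T′ = 331 × 6.9^(1/4) = 536 K.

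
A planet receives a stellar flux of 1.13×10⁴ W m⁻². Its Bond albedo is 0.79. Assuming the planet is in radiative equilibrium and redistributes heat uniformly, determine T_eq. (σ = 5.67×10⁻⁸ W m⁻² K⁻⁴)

Energy balance: absorbed = emitted ⇒ πR²·S(1−A) = 4πR²·σT_eq⁴, so T_eq⁴ = S(1−A)/(4σ).
T_eq = [1.13×10⁴ × 0.21 / (4 × 5.67×10⁻⁸)]^(1/4) = (1.05×10¹⁰)^(1/4) = 320 K.

T_eq ≈ 320 K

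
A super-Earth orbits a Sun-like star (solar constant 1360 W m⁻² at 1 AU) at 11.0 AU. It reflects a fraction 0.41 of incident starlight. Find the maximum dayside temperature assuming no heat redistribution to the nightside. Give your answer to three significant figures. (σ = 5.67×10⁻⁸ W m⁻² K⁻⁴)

T_ss ≈ 104 K

Flux at 11.0 AU: S = 1360/11.0² = 11.2 W m⁻².
With no redistribution each surface element balances locally: S(1−A) = σT⁴.
T = [11.2 × 0.59 / 5.67×10⁻⁸]^(1/4) = (1.17×10⁸)^(1/4) = 104 K.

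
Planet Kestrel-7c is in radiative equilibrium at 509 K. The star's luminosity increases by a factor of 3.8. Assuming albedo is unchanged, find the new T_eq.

T_eq ≈ 711 K

T_eq ∝ L^(1/4) · d^(−1/2).
T′ = 509 × 3.8^(1/4) = 711 K.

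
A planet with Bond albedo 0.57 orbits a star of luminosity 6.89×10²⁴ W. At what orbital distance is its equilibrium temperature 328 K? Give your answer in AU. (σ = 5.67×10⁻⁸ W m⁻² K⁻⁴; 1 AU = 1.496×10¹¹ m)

From T_eq⁴ = L(1−A)/(16πσd²): d = √[L(1−A)/(16πσT_eq⁴)].
d = √[6.89×10²⁴ × 0.43 / (16π × 5.67×10⁻⁸ × (328)⁴)] = 9.48×10⁹ m = 0.0633 AU.

d ≈ 0.0633 AU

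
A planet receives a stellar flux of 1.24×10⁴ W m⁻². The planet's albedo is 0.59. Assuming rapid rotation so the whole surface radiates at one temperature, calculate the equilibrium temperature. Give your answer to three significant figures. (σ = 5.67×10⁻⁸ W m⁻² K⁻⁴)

T_eq ≈ 387 K

Energy balance: absorbed = emitted ⇒ πR²·S(1−A) = 4πR²·σT_eq⁴, so T_eq⁴ = S(1−A)/(4σ).
T_eq = [1.24×10⁴ × 0.41 / (4 × 5.67×10⁻⁸)]^(1/4) = (2.24×10¹⁰)^(1/4) = 387 K.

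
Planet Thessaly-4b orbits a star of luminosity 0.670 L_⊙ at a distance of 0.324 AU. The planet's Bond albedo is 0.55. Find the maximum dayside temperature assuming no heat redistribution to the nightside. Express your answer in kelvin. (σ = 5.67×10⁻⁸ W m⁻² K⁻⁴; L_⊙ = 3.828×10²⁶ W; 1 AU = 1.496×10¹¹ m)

T_ss ≈ 512 K

d = 0.324 AU = 4.85×10¹⁰ m.
L = 0.670 × 3.828×10²⁶ = 2.56×10²⁶ W.
Flux: S = L/(4πd²) = 2.56×10²⁶/(4π×(4.85×10¹⁰)²) = 8690 W m⁻².
With no redistribution each surface element balances locally: S(1−A) = σT⁴.
T = [8690 × 0.45 / 5.67×10⁻⁸]^(1/4) = (6.89×10¹⁰)^(1/4) = 512 K.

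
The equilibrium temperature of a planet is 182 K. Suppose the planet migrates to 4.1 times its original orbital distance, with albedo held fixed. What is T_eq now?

T_eq ≈ 89.9 K

T_eq ∝ L^(1/4) · d^(−1/2).
T′ = 182 / 4.1^(1/2) = 89.9 K.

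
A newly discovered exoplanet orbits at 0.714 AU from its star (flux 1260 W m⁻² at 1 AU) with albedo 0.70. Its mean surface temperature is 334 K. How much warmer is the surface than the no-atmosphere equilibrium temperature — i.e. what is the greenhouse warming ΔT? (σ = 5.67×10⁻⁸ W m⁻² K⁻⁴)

ΔT ≈ 94.9 K

S = 1260/0.714² = 2472 W m⁻².
T_eq = [S(1−A)/(4σ)]^(1/4) = [2472×0.30/(4×5.67×10⁻⁸)]^(1/4) = 239.1 K.
ΔT = T_surf − T_eq = 334 − 239.1.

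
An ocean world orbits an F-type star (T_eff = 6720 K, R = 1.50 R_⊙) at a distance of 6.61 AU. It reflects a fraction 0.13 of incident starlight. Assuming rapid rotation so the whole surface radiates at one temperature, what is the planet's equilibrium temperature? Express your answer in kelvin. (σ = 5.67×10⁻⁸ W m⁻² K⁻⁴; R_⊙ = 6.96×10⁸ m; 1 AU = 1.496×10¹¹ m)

R_⋆ = 1.50 × 6.96×10⁸ = 1.04×10⁹ m.
d = 6.61 AU = 9.89×10¹¹ m.
L = 4πR_⋆²σT_⋆⁴ = 4π(1.04×10⁹)² × 5.67×10⁻⁸ × (6720)⁴ = 1.58×10²⁷ W.
S = L/(4πd²) = 129 W m⁻².
Energy balance: absorbed = emitted ⇒ πR²·S(1−A) = 4πR²·σT_eq⁴, so T_eq⁴ = S(1−A)/(4σ).
T_eq = [129 × 0.87 / (4 × 5.67×10⁻⁸)]^(1/4) = (4.94×10⁸)^(1/4) = 149 K.

T_eq ≈ 149 K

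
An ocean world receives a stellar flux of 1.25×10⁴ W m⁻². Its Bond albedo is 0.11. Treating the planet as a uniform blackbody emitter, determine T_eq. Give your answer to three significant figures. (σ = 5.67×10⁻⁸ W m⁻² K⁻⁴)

Energy balance: absorbed = emitted ⇒ πR²·S(1−A) = 4πR²·σT_eq⁴, so T_eq⁴ = S(1−A)/(4σ).
T_eq = [1.25×10⁴ × 0.89 / (4 × 5.67×10⁻⁸)]^(1/4) = (4.91×10¹⁰)^(1/4) = 471 K.

T_eq ≈ 471 K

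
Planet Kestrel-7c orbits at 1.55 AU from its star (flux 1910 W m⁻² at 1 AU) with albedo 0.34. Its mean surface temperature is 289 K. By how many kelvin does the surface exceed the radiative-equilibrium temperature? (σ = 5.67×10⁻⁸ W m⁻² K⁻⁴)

S = 1910/1.55² = 795.0 W m⁻².
T_eq = [S(1−A)/(4σ)]^(1/4) = [795.0×0.66/(4×5.67×10⁻⁸)]^(1/4) = 219.3 K.
ΔT = T_surf − T_eq = 289 − 219.3.

ΔT ≈ 69.7 K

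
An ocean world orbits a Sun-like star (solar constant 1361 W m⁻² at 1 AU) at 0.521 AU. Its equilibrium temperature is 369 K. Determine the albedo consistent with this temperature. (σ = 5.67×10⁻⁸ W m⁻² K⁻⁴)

A ≈ 0.16

Flux at 0.521 AU: S = 1361/0.521² = 5010 W m⁻².
From T_eq⁴ = S(1−A)/(4σ): 1−A = 4σT_eq⁴/S.
1−A = 4 × 5.67×10⁻⁸ × (369)⁴ / 5010 = 0.839.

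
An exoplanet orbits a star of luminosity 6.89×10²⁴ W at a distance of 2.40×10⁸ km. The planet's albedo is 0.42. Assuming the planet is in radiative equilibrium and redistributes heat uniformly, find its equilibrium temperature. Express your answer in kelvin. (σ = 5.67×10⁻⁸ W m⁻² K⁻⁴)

T_eq ≈ 70.2 K

d = 2.40×10⁸ km = 2.40×10¹¹ m.
Flux: S = L/(4πd²) = 6.89×10²⁴/(4π×(2.40×10¹¹)²) = 9.52 W m⁻².
Energy balance: absorbed = emitted ⇒ πR²·S(1−A) = 4πR²·σT_eq⁴, so T_eq⁴ = S(1−A)/(4σ).
T_eq = [9.52 × 0.58 / (4 × 5.67×10⁻⁸)]^(1/4) = (2.43×10⁷)^(1/4) = 70.2 K.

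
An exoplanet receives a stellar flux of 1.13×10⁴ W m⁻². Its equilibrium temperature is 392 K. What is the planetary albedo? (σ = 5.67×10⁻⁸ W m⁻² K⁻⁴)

A ≈ 0.53

From T_eq⁴ = S(1−A)/(4σ): 1−A = 4σT_eq⁴/S.
1−A = 4 × 5.67×10⁻⁸ × (392)⁴ / 1.13×10⁴ = 0.474.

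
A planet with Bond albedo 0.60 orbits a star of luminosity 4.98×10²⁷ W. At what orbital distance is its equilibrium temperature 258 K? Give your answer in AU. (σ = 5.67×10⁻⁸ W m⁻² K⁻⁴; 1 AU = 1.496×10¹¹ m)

d ≈ 2.65 AU

From T_eq⁴ = L(1−A)/(16πσd²): d = √[L(1−A)/(16πσT_eq⁴)].
d = √[4.98×10²⁷ × 0.40 / (16π × 5.67×10⁻⁸ × (258)⁴)] = 3.97×10¹¹ m = 2.65 AU.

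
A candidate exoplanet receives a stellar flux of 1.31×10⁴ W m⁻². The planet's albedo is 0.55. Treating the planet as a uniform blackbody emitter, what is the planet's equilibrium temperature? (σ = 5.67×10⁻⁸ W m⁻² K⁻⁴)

T_eq ≈ 402 K

Energy balance: absorbed = emitted ⇒ πR²·S(1−A) = 4πR²·σT_eq⁴, so T_eq⁴ = S(1−A)/(4σ).
T_eq = [1.31×10⁴ × 0.45 / (4 × 5.67×10⁻⁸)]^(1/4) = (2.60×10¹⁰)^(1/4) = 402 K.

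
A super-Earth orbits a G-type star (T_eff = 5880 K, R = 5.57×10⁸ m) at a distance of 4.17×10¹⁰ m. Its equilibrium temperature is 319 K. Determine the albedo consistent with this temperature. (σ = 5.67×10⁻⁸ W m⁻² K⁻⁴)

L = 4πR_⋆²σT_⋆⁴ = 4π(5.57×10⁸)² × 5.67×10⁻⁸ × (5880)⁴ = 2.64×10²⁶ W.
S = L/(4πd²) = 1.21×10⁴ W m⁻².
From T_eq⁴ = S(1−A)/(4σ): 1−A = 4σT_eq⁴/S.
1−A = 4 × 5.67×10⁻⁸ × (319)⁴ / 1.21×10⁴ = 0.194.

A ≈ 0.81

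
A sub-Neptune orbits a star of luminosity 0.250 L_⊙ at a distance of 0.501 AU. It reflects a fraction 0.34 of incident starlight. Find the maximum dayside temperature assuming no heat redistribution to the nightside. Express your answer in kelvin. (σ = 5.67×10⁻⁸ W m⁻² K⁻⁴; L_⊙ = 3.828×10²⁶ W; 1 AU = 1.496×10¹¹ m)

d = 0.501 AU = 7.49×10¹⁰ m.
L = 0.250 × 3.828×10²⁶ = 9.57×10²⁵ W.
Flux: S = L/(4πd²) = 9.57×10²⁵/(4π×(7.49×10¹⁰)²) = 1360 W m⁻².
With no redistribution each surface element balances locally: S(1−A) = σT⁴.
T = [1360 × 0.66 / 5.67×10⁻⁸]^(1/4) = (1.58×10¹⁰)^(1/4) = 354 K.

T_ss ≈ 354 K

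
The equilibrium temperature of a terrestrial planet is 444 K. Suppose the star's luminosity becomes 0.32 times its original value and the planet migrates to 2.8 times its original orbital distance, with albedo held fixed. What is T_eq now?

T_eq ∝ L^(1/4) · d^(−1/2).
T′ = 444 × 0.32^(1/4) / 2.8^(1/2) = 200 K.

T_eq ≈ 200 K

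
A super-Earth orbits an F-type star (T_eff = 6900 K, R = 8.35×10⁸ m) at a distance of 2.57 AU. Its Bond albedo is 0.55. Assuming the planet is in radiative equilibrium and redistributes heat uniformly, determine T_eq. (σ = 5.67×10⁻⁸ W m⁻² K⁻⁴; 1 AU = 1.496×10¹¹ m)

d = 2.57 AU = 3.84×10¹¹ m.
L = 4πR_⋆²σT_⋆⁴ = 4π(8.35×10⁸)² × 5.67×10⁻⁸ × (6900)⁴ = 1.13×10²⁷ W.
S = L/(4πd²) = 606 W m⁻².
Energy balance: absorbed = emitted ⇒ πR²·S(1−A) = 4πR²·σT_eq⁴, so T_eq⁴ = S(1−A)/(4σ).
T_eq = [606 × 0.45 / (4 × 5.67×10⁻⁸)]^(1/4) = (1.20×10⁹)^(1/4) = 186 K.

T_eq ≈ 186 K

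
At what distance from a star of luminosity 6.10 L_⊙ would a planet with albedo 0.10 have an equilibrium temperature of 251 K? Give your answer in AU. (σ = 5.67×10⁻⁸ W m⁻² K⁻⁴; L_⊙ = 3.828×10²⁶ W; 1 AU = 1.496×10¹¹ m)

L = 6.10 × 3.828×10²⁶ = 2.34×10²⁷ W.
From T_eq⁴ = L(1−A)/(16πσd²): d = √[L(1−A)/(16πσT_eq⁴)].
d = √[2.34×10²⁷ × 0.90 / (16π × 5.67×10⁻⁸ × (251)⁴)] = 4.31×10¹¹ m = 2.88 AU.

d ≈ 2.88 AU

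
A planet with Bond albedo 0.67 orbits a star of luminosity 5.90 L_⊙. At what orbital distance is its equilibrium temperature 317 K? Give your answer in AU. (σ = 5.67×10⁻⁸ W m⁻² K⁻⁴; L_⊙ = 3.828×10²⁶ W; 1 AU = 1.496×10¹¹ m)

d ≈ 1.08 AU

L = 5.90 × 3.828×10²⁶ = 2.26×10²⁷ W.
From T_eq⁴ = L(1−A)/(16πσd²): d = √[L(1−A)/(16πσT_eq⁴)].
d = √[2.26×10²⁷ × 0.33 / (16π × 5.67×10⁻⁸ × (317)⁴)] = 1.61×10¹¹ m = 1.08 AU.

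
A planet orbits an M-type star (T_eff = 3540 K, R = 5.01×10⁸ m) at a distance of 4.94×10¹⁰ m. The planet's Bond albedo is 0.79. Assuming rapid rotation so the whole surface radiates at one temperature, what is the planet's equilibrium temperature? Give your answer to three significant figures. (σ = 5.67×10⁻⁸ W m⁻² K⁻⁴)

L = 4πR_⋆²σT_⋆⁴ = 4π(5.01×10⁸)² × 5.67×10⁻⁸ × (3540)⁴ = 2.81×10²⁵ W.
S = L/(4πd²) = 916 W m⁻².
Energy balance: absorbed = emitted ⇒ πR²·S(1−A) = 4πR²·σT_eq⁴, so T_eq⁴ = S(1−A)/(4σ).
T_eq = [916 × 0.21 / (4 × 5.67×10⁻⁸)]^(1/4) = (8.48×10⁸)^(1/4) = 171 K.

T_eq ≈ 171 K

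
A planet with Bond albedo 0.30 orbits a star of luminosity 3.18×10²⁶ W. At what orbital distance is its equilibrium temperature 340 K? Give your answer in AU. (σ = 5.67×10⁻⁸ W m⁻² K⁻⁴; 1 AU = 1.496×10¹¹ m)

From T_eq⁴ = L(1−A)/(16πσd²): d = √[L(1−A)/(16πσT_eq⁴)].
d = √[3.18×10²⁶ × 0.70 / (16π × 5.67×10⁻⁸ × (340)⁴)] = 7.65×10¹⁰ m = 0.511 AU.

d ≈ 0.511 AU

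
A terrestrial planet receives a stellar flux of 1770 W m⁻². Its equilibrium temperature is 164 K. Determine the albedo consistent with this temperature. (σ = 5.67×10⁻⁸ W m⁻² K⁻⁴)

From T_eq⁴ = S(1−A)/(4σ): 1−A = 4σT_eq⁴/S.
1−A = 4 × 5.67×10⁻⁸ × (164)⁴ / 1770 = 0.093.

A ≈ 0.91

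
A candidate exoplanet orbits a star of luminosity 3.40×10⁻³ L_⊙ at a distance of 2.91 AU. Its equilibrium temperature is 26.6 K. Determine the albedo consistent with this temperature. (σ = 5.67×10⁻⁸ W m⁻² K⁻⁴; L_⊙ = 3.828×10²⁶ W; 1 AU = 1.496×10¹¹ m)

d = 2.91 AU = 4.35×10¹¹ m.
L = 3.40×10⁻³ × 3.828×10²⁶ = 1.30×10²⁴ W.
Flux: S = L/(4πd²) = 1.30×10²⁴/(4π×(4.35×10¹¹)²) = 0.547 W m⁻².
From T_eq⁴ = S(1−A)/(4σ): 1−A = 4σT_eq⁴/S.
1−A = 4 × 5.67×10⁻⁸ × (26.6)⁴ / 0.547 = 0.208.

A ≈ 0.79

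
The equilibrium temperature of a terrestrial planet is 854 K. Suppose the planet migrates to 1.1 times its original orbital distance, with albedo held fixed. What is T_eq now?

T_eq ≈ 814 K

T_eq ∝ L^(1/4) · d^(−1/2).
T′ = 854 / 1.1^(1/2) = 814 K.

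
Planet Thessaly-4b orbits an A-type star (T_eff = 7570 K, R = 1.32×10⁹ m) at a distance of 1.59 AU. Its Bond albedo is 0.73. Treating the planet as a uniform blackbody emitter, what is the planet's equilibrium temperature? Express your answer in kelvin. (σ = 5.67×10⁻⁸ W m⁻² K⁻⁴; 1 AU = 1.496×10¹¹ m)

d = 1.59 AU = 2.38×10¹¹ m.
L = 4πR_⋆²σT_⋆⁴ = 4π(1.32×10⁹)² × 5.67×10⁻⁸ × (7570)⁴ = 4.08×10²⁷ W.
S = L/(4πd²) = 5730 W m⁻².
Energy balance: absorbed = emitted ⇒ πR²·S(1−A) = 4πR²·σT_eq⁴, so T_eq⁴ = S(1−A)/(4σ).
T_eq = [5730 × 0.27 / (4 × 5.67×10⁻⁸)]^(1/4) = (6.83×10⁹)^(1/4) = 287 K.

T_eq ≈ 287 K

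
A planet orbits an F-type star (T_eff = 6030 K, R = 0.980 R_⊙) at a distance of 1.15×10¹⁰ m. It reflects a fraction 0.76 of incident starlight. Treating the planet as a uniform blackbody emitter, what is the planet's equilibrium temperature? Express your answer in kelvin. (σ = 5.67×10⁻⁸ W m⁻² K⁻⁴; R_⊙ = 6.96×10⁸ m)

R_⋆ = 0.980 × 6.96×10⁸ = 6.82×10⁸ m.
L = 4πR_⋆²σT_⋆⁴ = 4π(6.82×10⁸)² × 5.67×10⁻⁸ × (6030)⁴ = 4.38×10²⁶ W.
S = L/(4πd²) = 2.64×10⁵ W m⁻².
Energy balance: absorbed = emitted ⇒ πR²·S(1−A) = 4πR²·σT_eq⁴, so T_eq⁴ = S(1−A)/(4σ).
T_eq = [2.64×10⁵ × 0.24 / (4 × 5.67×10⁻⁸)]^(1/4) = (2.79×10¹¹)^(1/4) = 727 K.

T_eq ≈ 727 K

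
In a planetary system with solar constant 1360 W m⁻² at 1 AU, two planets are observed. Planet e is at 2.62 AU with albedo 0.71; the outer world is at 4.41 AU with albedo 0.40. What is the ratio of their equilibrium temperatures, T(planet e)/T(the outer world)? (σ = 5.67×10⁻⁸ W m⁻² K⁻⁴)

T₁/T₂ ≈ 1.082

T_eq = [S₀(1−A)/(4σd²)]^(1/4), so T ∝ (1−A)^(1/4) / √d.
T₁ = [1360×0.29/(4×5.67×10⁻⁸×2.62²)]^(1/4) = 126.16 K.
T₂ = [1360×0.60/(4×5.67×10⁻⁸×4.41²)]^(1/4) = 116.63 K.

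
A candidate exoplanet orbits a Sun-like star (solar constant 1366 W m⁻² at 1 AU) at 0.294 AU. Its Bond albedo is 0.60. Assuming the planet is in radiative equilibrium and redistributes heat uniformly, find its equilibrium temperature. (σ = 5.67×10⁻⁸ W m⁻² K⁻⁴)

T_eq ≈ 409 K

Flux at 0.294 AU: S = 1366/0.294² = 1.58×10⁴ W m⁻².
Energy balance: absorbed = emitted ⇒ πR²·S(1−A) = 4πR²·σT_eq⁴, so T_eq⁴ = S(1−A)/(4σ).
T_eq = [1.58×10⁴ × 0.40 / (4 × 5.67×10⁻⁸)]^(1/4) = (2.79×10¹⁰)^(1/4) = 409 K.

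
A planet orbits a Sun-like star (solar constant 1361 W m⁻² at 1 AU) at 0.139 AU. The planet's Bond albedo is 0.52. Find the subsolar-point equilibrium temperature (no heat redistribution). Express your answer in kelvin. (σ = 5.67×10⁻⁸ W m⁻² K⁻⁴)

T_ss ≈ 879 K

Flux at 0.139 AU: S = 1361/0.139² = 7.04×10⁴ W m⁻².
At the subsolar point the surface absorbs S(1−A) and emits σT⁴ per unit area — no factor of 4, since only the local patch is in balance.
T = [7.04×10⁴ × 0.48 / 5.67×10⁻⁸]^(1/4) = (5.96×10¹¹)^(1/4) = 879 K.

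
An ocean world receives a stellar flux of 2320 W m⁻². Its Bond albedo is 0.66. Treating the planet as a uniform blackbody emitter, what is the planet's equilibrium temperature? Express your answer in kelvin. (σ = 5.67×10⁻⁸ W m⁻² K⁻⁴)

T_eq ≈ 243 K

Energy balance: absorbed = emitted ⇒ πR²·S(1−A) = 4πR²·σT_eq⁴, so T_eq⁴ = S(1−A)/(4σ).
T_eq = [2320 × 0.34 / (4 × 5.67×10⁻⁸)]^(1/4) = (3.48×10⁹)^(1/4) = 243 K.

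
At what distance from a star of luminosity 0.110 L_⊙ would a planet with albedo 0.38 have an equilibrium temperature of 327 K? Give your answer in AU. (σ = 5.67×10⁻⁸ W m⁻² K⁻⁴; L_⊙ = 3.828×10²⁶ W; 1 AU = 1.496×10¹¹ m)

d ≈ 0.189 AU

L = 0.110 × 3.828×10²⁶ = 4.21×10²⁵ W.
From T_eq⁴ = L(1−A)/(16πσd²): d = √[L(1−A)/(16πσT_eq⁴)].
d = √[4.21×10²⁵ × 0.62 / (16π × 5.67×10⁻⁸ × (327)⁴)] = 2.83×10¹⁰ m = 0.189 AU.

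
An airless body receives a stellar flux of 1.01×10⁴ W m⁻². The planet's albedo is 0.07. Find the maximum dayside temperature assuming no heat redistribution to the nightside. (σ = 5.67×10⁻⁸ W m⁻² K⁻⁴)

T_ss ≈ 638 K

With no redistribution each surface element balances locally: S(1−A) = σT⁴.
T = [1.01×10⁴ × 0.93 / 5.67×10⁻⁸]^(1/4) = (1.66×10¹¹)^(1/4) = 638 K.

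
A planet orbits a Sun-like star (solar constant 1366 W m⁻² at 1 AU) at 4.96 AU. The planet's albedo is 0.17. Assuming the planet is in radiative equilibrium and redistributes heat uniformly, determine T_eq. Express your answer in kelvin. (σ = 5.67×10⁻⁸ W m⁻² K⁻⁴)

Flux at 4.96 AU: S = 1366/4.96² = 55.5 W m⁻².
Energy balance: absorbed = emitted ⇒ πR²·S(1−A) = 4πR²·σT_eq⁴, so T_eq⁴ = S(1−A)/(4σ).
T_eq = [55.5 × 0.83 / (4 × 5.67×10⁻⁸)]^(1/4) = (2.03×10⁸)^(1/4) = 119 K.

T_eq ≈ 119 K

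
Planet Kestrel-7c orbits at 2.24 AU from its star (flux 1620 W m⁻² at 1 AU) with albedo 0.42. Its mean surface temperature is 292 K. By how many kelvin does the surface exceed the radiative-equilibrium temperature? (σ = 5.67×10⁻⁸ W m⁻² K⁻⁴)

ΔT ≈ 122.5 K

S = 1620/2.24² = 322.9 W m⁻².
T_eq = [S(1−A)/(4σ)]^(1/4) = [322.9×0.58/(4×5.67×10⁻⁸)]^(1/4) = 169.5 K.
ΔT = T_surf − T_eq = 292 − 169.5.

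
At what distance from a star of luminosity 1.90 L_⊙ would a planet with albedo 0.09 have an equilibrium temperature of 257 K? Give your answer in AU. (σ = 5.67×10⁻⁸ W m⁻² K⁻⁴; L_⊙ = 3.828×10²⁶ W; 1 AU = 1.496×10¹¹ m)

L = 1.90 × 3.828×10²⁶ = 7.27×10²⁶ W.
From T_eq⁴ = L(1−A)/(16πσd²): d = √[L(1−A)/(16πσT_eq⁴)].
d = √[7.27×10²⁶ × 0.91 / (16π × 5.67×10⁻⁸ × (257)⁴)] = 2.31×10¹¹ m = 1.54 AU.

d ≈ 1.54 AU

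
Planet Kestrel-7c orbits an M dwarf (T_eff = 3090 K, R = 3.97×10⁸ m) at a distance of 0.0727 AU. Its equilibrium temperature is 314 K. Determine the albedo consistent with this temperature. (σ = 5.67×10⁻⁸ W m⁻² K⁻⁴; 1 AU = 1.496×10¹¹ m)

A ≈ 0.68

d = 0.0727 AU = 1.09×10¹⁰ m.
L = 4πR_⋆²σT_⋆⁴ = 4π(3.97×10⁸)² × 5.67×10⁻⁸ × (3090)⁴ = 1.02×10²⁵ W.
S = L/(4πd²) = 6890 W m⁻².
From T_eq⁴ = S(1−A)/(4σ): 1−A = 4σT_eq⁴/S.
1−A = 4 × 5.67×10⁻⁸ × (314)⁴ / 6890 = 0.320.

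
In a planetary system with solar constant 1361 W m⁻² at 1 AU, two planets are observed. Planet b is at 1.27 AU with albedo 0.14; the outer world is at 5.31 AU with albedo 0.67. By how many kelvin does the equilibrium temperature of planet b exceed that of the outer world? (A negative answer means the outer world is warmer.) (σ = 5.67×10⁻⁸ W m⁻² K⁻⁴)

T_eq = [S₀(1−A)/(4σd²)]^(1/4), so T ∝ (1−A)^(1/4) / √d.
T₁ = [1361×0.86/(4×5.67×10⁻⁸×1.27²)]^(1/4) = 237.84 K.
T₂ = [1361×0.33/(4×5.67×10⁻⁸×5.31²)]^(1/4) = 91.55 K.

ΔT ≈ 146.3 K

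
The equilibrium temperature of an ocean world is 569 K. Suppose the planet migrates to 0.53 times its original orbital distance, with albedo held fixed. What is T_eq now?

T_eq ≈ 782 K

T_eq ∝ L^(1/4) · d^(−1/2).
T′ = 569 / 0.53^(1/2) = 782 K.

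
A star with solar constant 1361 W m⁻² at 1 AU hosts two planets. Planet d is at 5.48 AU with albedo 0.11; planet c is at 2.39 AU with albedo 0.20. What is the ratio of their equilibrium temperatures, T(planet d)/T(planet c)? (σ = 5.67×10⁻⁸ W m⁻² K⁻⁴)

T₁/T₂ ≈ 0.678

T_eq = [S₀(1−A)/(4σd²)]^(1/4), so T ∝ (1−A)^(1/4) / √d.
T₁ = [1361×0.89/(4×5.67×10⁻⁸×5.48²)]^(1/4) = 115.48 K.
T₂ = [1361×0.80/(4×5.67×10⁻⁸×2.39²)]^(1/4) = 170.27 K.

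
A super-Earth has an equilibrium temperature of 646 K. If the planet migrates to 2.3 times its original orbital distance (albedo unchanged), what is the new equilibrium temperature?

T_eq ≈ 426 K

T_eq ∝ L^(1/4) · d^(−1/2).
T′ = 646 / 2.3^(1/2) = 426 K.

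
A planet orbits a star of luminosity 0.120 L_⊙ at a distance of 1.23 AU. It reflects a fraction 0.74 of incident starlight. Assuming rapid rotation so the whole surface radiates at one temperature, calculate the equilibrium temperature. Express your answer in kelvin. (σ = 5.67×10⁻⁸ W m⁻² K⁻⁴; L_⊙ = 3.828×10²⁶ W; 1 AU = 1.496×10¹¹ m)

d = 1.23 AU = 1.84×10¹¹ m.
L = 0.120 × 3.828×10²⁶ = 4.59×10²⁵ W.
Flux: S = L/(4πd²) = 4.59×10²⁵/(4π×(1.84×10¹¹)²) = 108 W m⁻².
Energy balance: absorbed = emitted ⇒ πR²·S(1−A) = 4πR²·σT_eq⁴, so T_eq⁴ = S(1−A)/(4σ).
T_eq = [108 × 0.26 / (4 × 5.67×10⁻⁸)]^(1/4) = (1.24×10⁸)^(1/4) = 105 K.

T_eq ≈ 105 K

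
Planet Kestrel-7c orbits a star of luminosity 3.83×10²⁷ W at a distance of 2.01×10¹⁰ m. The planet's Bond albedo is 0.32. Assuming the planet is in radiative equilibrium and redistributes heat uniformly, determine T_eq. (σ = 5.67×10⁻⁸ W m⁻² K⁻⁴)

T_eq ≈ 1230 K

Flux: S = L/(4πd²) = 3.83×10²⁷/(4π×(2.01×10¹⁰)²) = 7.54×10⁵ W m⁻².
Energy balance: absorbed = emitted ⇒ πR²·S(1−A) = 4πR²·σT_eq⁴, so T_eq⁴ = S(1−A)/(4σ).
T_eq = [7.54×10⁵ × 0.68 / (4 × 5.67×10⁻⁸)]^(1/4) = (2.26×10¹²)^(1/4) = 1230 K.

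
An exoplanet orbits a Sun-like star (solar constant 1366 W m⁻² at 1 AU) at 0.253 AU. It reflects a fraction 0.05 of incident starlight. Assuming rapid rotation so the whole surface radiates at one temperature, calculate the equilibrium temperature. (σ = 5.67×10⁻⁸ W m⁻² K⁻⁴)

Flux at 0.253 AU: S = 1366/0.253² = 2.13×10⁴ W m⁻².
Energy balance: absorbed = emitted ⇒ πR²·S(1−A) = 4πR²·σT_eq⁴, so T_eq⁴ = S(1−A)/(4σ).
T_eq = [2.13×10⁴ × 0.95 / (4 × 5.67×10⁻⁸)]^(1/4) = (8.94×10¹⁰)^(1/4) = 547 K.

T_eq ≈ 547 K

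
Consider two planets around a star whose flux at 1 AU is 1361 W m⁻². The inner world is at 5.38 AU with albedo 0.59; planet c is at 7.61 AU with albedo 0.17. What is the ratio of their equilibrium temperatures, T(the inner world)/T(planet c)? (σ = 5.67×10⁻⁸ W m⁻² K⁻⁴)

T_eq = [S₀(1−A)/(4σd²)]^(1/4), so T ∝ (1−A)^(1/4) / √d.
T₁ = [1361×0.41/(4×5.67×10⁻⁸×5.38²)]^(1/4) = 96.02 K.
T₂ = [1361×0.83/(4×5.67×10⁻⁸×7.61²)]^(1/4) = 96.30 K.

T₁/T₂ ≈ 0.997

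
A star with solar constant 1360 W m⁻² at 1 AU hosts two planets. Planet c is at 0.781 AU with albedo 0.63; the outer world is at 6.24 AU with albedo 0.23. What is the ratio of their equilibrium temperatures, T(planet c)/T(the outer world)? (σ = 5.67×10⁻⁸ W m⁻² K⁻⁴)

T₁/T₂ ≈ 2.353

T_eq = [S₀(1−A)/(4σd²)]^(1/4), so T ∝ (1−A)^(1/4) / √d.
T₁ = [1360×0.37/(4×5.67×10⁻⁸×0.781²)]^(1/4) = 245.58 K.
T₂ = [1360×0.77/(4×5.67×10⁻⁸×6.24²)]^(1/4) = 104.35 K.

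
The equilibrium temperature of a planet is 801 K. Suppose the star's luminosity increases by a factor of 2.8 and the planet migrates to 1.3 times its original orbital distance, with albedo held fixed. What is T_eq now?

T_eq ∝ L^(1/4) · d^(−1/2).
T′ = 801 × 2.8^(1/4) / 1.3^(1/2) = 909 K.

T_eq ≈ 909 K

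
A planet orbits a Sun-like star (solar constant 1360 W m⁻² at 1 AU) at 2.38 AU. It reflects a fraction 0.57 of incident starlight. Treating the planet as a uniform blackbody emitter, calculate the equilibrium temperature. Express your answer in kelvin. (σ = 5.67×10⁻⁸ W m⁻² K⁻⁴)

Flux at 2.38 AU: S = 1360/2.38² = 240 W m⁻².
Energy balance: absorbed = emitted ⇒ πR²·S(1−A) = 4πR²·σT_eq⁴, so T_eq⁴ = S(1−A)/(4σ).
T_eq = [240 × 0.43 / (4 × 5.67×10⁻⁸)]^(1/4) = (4.55×10⁸)^(1/4) = 146 K.

T_eq ≈ 146 K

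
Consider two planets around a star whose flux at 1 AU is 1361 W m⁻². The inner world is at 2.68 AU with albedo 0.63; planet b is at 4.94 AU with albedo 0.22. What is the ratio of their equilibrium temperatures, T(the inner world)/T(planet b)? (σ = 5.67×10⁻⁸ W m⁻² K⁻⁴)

T₁/T₂ ≈ 1.127

T_eq = [S₀(1−A)/(4σd²)]^(1/4), so T ∝ (1−A)^(1/4) / √d.
T₁ = [1361×0.37/(4×5.67×10⁻⁸×2.68²)]^(1/4) = 132.60 K.
T₂ = [1361×0.78/(4×5.67×10⁻⁸×4.94²)]^(1/4) = 117.68 K.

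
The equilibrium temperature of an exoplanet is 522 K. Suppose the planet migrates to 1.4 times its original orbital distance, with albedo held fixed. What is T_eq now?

T_eq ≈ 441 K

T_eq ∝ L^(1/4) · d^(−1/2).
T′ = 522 / 1.4^(1/2) = 441 K.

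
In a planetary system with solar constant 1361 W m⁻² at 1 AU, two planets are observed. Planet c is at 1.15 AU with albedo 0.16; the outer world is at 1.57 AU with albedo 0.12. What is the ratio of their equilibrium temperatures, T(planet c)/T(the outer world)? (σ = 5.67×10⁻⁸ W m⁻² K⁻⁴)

T₁/T₂ ≈ 1.155

T_eq = [S₀(1−A)/(4σd²)]^(1/4), so T ∝ (1−A)^(1/4) / √d.
T₁ = [1361×0.84/(4×5.67×10⁻⁸×1.15²)]^(1/4) = 248.47 K.
T₂ = [1361×0.88/(4×5.67×10⁻⁸×1.57²)]^(1/4) = 215.14 K.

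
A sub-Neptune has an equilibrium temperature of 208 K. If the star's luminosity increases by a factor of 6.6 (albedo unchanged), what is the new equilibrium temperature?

T_eq ≈ 333 K

T_eq ∝ L^(1/4) · d^(−1/2).
T′ = 208 × 6.6^(1/4) = 333 K.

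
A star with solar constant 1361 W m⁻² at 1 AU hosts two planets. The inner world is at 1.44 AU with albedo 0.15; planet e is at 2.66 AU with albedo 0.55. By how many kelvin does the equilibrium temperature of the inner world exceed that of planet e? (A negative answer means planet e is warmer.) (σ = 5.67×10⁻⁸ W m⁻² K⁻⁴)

T_eq = [S₀(1−A)/(4σd²)]^(1/4), so T ∝ (1−A)^(1/4) / √d.
T₁ = [1361×0.85/(4×5.67×10⁻⁸×1.44²)]^(1/4) = 222.70 K.
T₂ = [1361×0.45/(4×5.67×10⁻⁸×2.66²)]^(1/4) = 139.77 K.

ΔT ≈ 82.9 K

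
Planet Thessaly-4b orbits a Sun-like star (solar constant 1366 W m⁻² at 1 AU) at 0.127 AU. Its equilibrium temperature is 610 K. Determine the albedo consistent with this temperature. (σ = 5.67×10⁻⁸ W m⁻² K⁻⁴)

A ≈ 0.63

Flux at 0.127 AU: S = 1366/0.127² = 8.47×10⁴ W m⁻².
From T_eq⁴ = S(1−A)/(4σ): 1−A = 4σT_eq⁴/S.
1−A = 4 × 5.67×10⁻⁸ × (610)⁴ / 8.47×10⁴ = 0.371.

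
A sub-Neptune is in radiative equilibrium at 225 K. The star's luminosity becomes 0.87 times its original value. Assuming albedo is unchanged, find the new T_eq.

T_eq ∝ L^(1/4) · d^(−1/2).
T′ = 225 × 0.87^(1/4) = 217 K.

T_eq ≈ 217 K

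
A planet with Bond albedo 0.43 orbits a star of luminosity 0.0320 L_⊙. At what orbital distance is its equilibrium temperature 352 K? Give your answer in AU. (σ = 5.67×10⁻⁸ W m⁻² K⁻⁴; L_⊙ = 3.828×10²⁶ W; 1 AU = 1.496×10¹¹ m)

L = 0.0320 × 3.828×10²⁶ = 1.22×10²⁵ W.
From T_eq⁴ = L(1−A)/(16πσd²): d = √[L(1−A)/(16πσT_eq⁴)].
d = √[1.22×10²⁵ × 0.57 / (16π × 5.67×10⁻⁸ × (352)⁴)] = 1.26×10¹⁰ m = 0.0844 AU.

d ≈ 0.0844 AU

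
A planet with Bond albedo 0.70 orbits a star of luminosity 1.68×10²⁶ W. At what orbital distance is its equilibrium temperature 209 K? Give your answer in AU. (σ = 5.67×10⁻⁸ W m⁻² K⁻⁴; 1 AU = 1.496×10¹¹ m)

d ≈ 0.644 AU

From T_eq⁴ = L(1−A)/(16πσd²): d = √[L(1−A)/(16πσT_eq⁴)].
d = √[1.68×10²⁶ × 0.30 / (16π × 5.67×10⁻⁸ × (209)⁴)] = 9.63×10¹⁰ m = 0.644 AU.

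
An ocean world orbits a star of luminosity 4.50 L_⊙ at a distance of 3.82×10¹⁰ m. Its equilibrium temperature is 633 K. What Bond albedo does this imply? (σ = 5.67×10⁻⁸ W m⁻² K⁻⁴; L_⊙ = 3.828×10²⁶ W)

A ≈ 0.61

L = 4.50 × 3.828×10²⁶ = 1.72×10²⁷ W.
Flux: S = L/(4πd²) = 1.72×10²⁷/(4π×(3.82×10¹⁰)²) = 9.39×10⁴ W m⁻².
From T_eq⁴ = S(1−A)/(4σ): 1−A = 4σT_eq⁴/S.
1−A = 4 × 5.67×10⁻⁸ × (633)⁴ / 9.39×10⁴ = 0.388.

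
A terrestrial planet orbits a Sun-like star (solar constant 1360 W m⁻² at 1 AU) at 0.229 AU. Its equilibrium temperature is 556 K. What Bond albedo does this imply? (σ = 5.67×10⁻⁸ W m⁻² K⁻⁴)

Flux at 0.229 AU: S = 1360/0.229² = 2.59×10⁴ W m⁻².
From T_eq⁴ = S(1−A)/(4σ): 1−A = 4σT_eq⁴/S.
1−A = 4 × 5.67×10⁻⁸ × (556)⁴ / 2.59×10⁴ = 0.836.

A ≈ 0.16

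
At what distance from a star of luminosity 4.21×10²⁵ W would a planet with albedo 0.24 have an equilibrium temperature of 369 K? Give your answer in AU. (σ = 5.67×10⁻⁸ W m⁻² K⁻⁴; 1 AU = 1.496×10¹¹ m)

From T_eq⁴ = L(1−A)/(16πσd²): d = √[L(1−A)/(16πσT_eq⁴)].
d = √[4.21×10²⁵ × 0.76 / (16π × 5.67×10⁻⁸ × (369)⁴)] = 2.46×10¹⁰ m = 0.164 AU.

d ≈ 0.164 AU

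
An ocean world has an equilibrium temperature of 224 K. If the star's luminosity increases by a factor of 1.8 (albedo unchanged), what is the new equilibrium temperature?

T_eq ∝ L^(1/4) · d^(−1/2).
T′ = 224 × 1.8^(1/4) = 259 K.

T_eq ≈ 259 K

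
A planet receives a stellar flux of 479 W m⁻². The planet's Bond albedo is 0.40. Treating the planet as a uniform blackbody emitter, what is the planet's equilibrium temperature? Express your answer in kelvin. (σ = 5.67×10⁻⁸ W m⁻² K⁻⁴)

Energy balance: absorbed = emitted ⇒ πR²·S(1−A) = 4πR²·σT_eq⁴, so T_eq⁴ = S(1−A)/(4σ).
T_eq = [479 × 0.60 / (4 × 5.67×10⁻⁸)]^(1/4) = (1.27×10⁹)^(1/4) = 189 K.

T_eq ≈ 189 K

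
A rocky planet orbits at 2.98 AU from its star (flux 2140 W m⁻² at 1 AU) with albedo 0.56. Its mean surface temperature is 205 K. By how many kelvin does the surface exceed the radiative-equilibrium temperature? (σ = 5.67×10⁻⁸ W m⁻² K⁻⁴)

S = 2140/2.98² = 241.0 W m⁻².
T_eq = [S(1−A)/(4σ)]^(1/4) = [241.0×0.44/(4×5.67×10⁻⁸)]^(1/4) = 147.0 K.
ΔT = T_surf − T_eq = 205 − 147.0.

ΔT ≈ 58.0 K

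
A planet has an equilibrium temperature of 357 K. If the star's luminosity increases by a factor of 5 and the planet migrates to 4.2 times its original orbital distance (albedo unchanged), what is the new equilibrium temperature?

T_eq ≈ 260 K

T_eq ∝ L^(1/4) · d^(−1/2).
T′ = 357 × 5^(1/4) / 4.2^(1/2) = 260 K.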